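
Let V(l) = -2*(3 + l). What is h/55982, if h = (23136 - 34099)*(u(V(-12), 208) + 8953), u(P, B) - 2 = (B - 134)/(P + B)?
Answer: -5547014888/3162983 ≈ -1753.7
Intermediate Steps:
V(l) = -6 - 2*l
u(P, B) = 2 + (-134 + B)/(B + P) (u(P, B) = 2 + (B - 134)/(P + B) = 2 + (-134 + B)/(B + P))
h = -11094029776/113 (h = (23136 - 34099)*((-134 + 2*(-6 - 2*(-12)) + 3*208)/(208 + (-6 - 2*(-12))) + 8953) = -10963*((-134 + 2*(-6 + 24) + 624)/(208 + (-6 + 24)) + 8953) = -10963*((-134 + 2*18 + 624)/(208 + 18) + 8953) = -10963*((-134 + 36 + 624)/226 + 8953) = -10963*((1/226)*526 + 8953) = -10963*(263/113 + 8953) = -10963*1011952/113 = -11094029776/113 ≈ -9.8177e+7)
h/55982 = -11094029776/113/55982 = -11094029776/113*1/55982 = -5547014888/3162983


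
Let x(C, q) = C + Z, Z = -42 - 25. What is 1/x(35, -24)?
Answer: -1/32 ≈ -0.031250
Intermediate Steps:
Z = -67
x(C, q) = -67 + C (x(C, q) = C - 67 = -67 + C)
1/x(35, -24) = 1/(-67 + 35) = 1/(-32) = -1/32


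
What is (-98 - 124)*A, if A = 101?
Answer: -22422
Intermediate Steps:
(-98 - 124)*A = (-98 - 124)*101 = -222*101 = -22422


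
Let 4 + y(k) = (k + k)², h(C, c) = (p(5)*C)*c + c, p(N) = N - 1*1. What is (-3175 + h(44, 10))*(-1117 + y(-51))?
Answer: -13042615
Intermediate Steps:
p(N) = -1 + N (p(N) = N - 1 = -1 + N)
h(C, c) = c + 4*C*c (h(C, c) = ((-1 + 5)*C)*c + c = (4*C)*c + c = 4*C*c + c = c + 4*C*c)
y(k) = -4 + 4*k² (y(k) = -4 + (k + k)² = -4 + (2*k)² = -4 + 4*k²)
(-3175 + h(44, 10))*(-1117 + y(-51)) = (-3175 + 10*(1 + 4*44))*(-1117 + (-4 + 4*(-51)²)) = (-3175 + 10*(1 + 176))*(-1117 + (-4 + 4*2601)) = (-3175 + 10*177)*(-1117 + (-4 + 10404)) = (-3175 + 1770)*(-1117 + 10400) = -1405*9283 = -13042615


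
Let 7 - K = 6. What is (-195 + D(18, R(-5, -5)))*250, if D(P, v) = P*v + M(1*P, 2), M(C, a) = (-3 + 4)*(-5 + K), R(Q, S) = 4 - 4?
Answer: -49750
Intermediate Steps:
K = 1 (K = 7 - 1*6 = 7 - 6 = 1)
R(Q, S) = 0
M(C, a) = -4 (M(C, a) = (-3 + 4)*(-5 + 1) = 1*(-4) = -4)
D(P, v) = -4 + P*v (D(P, v) = P*v - 4 = -4 + P*v)
(-195 + D(18, R(-5, -5)))*250 = (-195 + (-4 + 18*0))*250 = (-195 + (-4 + 0))*250 = (-195 - 4)*250 = -199*250 = -49750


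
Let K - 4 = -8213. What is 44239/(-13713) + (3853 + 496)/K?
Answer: -422795788/112570017 ≈ -3.7558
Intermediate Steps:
K = -8209 (K = 4 - 8213 = -8209)
44239/(-13713) + (3853 + 496)/K = 44239/(-13713) + (3853 + 496)/(-8209) = 44239*(-1/13713) + 4349*(-1/8209) = -44239/13713 - 4349/8209 = -422795788/112570017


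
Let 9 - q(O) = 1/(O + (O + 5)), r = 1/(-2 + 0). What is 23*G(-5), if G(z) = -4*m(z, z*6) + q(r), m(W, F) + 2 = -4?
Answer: 3013/4 ≈ 753.25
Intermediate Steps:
m(W, F) = -6 (m(W, F) = -2 - 4 = -6)
r = -1/2 (r = 1/(-2) = -1/2 ≈ -0.50000)
q(O) = 9 - 1/(5 + 2*O) (q(O) = 9 - 1/(O + (O + 5)) = 9 - 1/(O + (5 + O)) = 9 - 1/(5 + 2*O))
G(z) = 131/4 (G(z) = -4*(-6) + 2*(22 + 9*(-1/2))/(5 + 2*(-1/2)) = 24 + 2*(22 - 9/2)/(5 - 1) = 24 + 2*(35/2)/4 = 24 + 2*(1/4)*(35/2) = 24 + 35/4 = 131/4)
23*G(-5) = 23*(131/4) = 3013/4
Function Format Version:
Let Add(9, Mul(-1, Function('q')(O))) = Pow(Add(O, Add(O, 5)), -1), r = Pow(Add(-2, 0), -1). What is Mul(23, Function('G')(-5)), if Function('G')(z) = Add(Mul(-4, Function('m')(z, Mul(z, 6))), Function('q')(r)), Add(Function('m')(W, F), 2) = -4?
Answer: Rational(3013, 4) ≈ 753.25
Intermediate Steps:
Function('m')(W, F) = -6 (Function('m')(W, F) = Add(-2, -4) = -6)
r = Rational(-1, 2) (r = Pow(-2, -1) = Rational(-1, 2) ≈ -0.50000)
Function('q')(O) = Add(9, Mul(-1, Pow(Add(5, Mul(2, O)), -1))) (Function('q')(O) = Add(9, Mul(-1, Pow(Add(O, Add(O, 5)), -1))) = Add(9, Mul(-1, Pow(Add(O, Add(5, O)), -1))) = Add(9, Mul(-1, Pow(Add(5, Mul(2, O)), -1))))
Function('G')(z) = Rational(131, 4) (Function('G')(z) = Add(Mul(-4, -6), Mul(2, Pow(Add(5, Mul(2, Rational(-1, 2))), -1), Add(22, Mul(9, Rational(-1, 2))))) = Add(24, Mul(2, Pow(Add(5, -1), -1), Add(22, Rational(-9, 2)))) = Add(24, Mul(2, Pow(4, -1), Rational(35, 2))) = Add(24, Mul(2, Rational(1, 4), Rational(35, 2))) = Add(24, Rational(35, 4)) = Rational(131, 4))
Mul(23, Function('G')(-5)) = Mul(23, Rational(131, 4)) = Rational(3013, 4)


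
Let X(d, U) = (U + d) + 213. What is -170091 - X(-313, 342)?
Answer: -170333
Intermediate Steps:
X(d, U) = 213 + U + d
-170091 - X(-313, 342) = -170091 - (213 + 342 - 313) = -170091 - 1*242 = -170091 - 242 = -170333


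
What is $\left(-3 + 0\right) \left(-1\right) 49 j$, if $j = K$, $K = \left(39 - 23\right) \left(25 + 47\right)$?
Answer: $169344$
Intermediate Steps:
$K = 1152$ ($K = 16 \cdot 72 = 1152$)
$j = 1152$
$\left(-3 + 0\right) \left(-1\right) 49 j = \left(-3 + 0\right) \left(-1\right) 49 \cdot 1152 = \left(-3\right) \left(-1\right) 49 \cdot 1152 = 3 \cdot 49 \cdot 1152 = 147 \cdot 1152 = 169344$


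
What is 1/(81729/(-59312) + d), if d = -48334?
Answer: -59312/2866867937 ≈ -2.0689e-5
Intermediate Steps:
1/(81729/(-59312) + d) = 1/(81729/(-59312) - 48334) = 1/(81729*(-1/59312) - 48334) = 1/(-81729/59312 - 48334) = 1/(-2866867937/59312) = -59312/2866867937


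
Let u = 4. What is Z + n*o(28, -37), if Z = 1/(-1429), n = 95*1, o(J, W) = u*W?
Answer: -20091741/1429 ≈ -14060.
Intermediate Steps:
o(J, W) = 4*W
n = 95
Z = -1/1429 ≈ -0.00069979
Z + n*o(28, -37) = -1/1429 + 95*(4*(-37)) = -1/1429 + 95*(-148) = -1/1429 - 14060 = -20091741/1429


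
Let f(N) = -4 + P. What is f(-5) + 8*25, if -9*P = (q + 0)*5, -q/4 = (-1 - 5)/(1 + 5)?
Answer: 1744/9 ≈ 193.78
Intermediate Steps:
q = 4 (q = -4*(-1 - 5)/(1 + 5) = -(-24)/6 = -4*(-1) = 4)
P = -20/9 (P = -(4 + 0)*5/9 = -4*5/9 = -⅑*20 = -20/9 ≈ -2.2222)
f(N) = -56/9 (f(N) = -4 - 20/9 = -56/9)
f(-5) + 8*25 = -56/9 + 8*25 = -56/9 + 200 = 1744/9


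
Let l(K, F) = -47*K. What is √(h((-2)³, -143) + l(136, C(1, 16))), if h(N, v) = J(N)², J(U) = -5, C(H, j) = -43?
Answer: I*√6367 ≈ 79.793*I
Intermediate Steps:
h(N, v) = 25 (h(N, v) = (-5)² = 25)
√(h((-2)³, -143) + l(136, C(1, 16))) = √(25 - 47*136) = √(25 - 6392) = √(-6367) = I*√6367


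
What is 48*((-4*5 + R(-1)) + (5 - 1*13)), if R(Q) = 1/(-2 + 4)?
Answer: -1320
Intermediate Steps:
R(Q) = ½ (R(Q) = 1/2 = ½)
48*((-4*5 + R(-1)) + (5 - 1*13)) = 48*((-4*5 + ½) + (5 - 1*13)) = 48*((-20 + ½) + (5 - 13)) = 48*(-39/2 - 8) = 48*(-55/2) = -1320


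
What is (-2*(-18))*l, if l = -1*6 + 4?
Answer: -72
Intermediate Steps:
l = -2 (l = -6 + 4 = -2)
(-2*(-18))*l = -2*(-18)*(-2) = 36*(-2) = -72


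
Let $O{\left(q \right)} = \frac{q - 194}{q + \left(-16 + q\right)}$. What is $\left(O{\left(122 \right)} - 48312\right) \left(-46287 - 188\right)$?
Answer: $\frac{42660982650}{19} \approx 2.2453 \cdot 10^{9}$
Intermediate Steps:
$O{\left(q \right)} = \frac{-194 + q}{-16 + 2 q}$
$\left(O{\left(122 \right)} - 48312\right) \left(-46287 - 188\right) = \left(\frac{-194 + 122}{2 \left(-8 + 122\right)} - 48312\right) \left(-46287 - 188\right) = \left(\frac{1}{2} \cdot \frac{1}{114} \left(-72\right) - 48312\right) \left(-46287 - 188\right) = \left(\frac{1}{2} \cdot \frac{1}{114} \left(-72\right) - 48312\right) \left(-46475\right) = \left(- \frac{6}{19} - 48312\right) \left(-46475\right) = \left(- \frac{917934}{19}\right) \left(-46475\right) = \frac{42660982650}{19}$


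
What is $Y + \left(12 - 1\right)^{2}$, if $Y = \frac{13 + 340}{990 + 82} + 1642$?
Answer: $\frac{1890289}{1072} \approx 1763.3$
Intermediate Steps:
$Y = \frac{1760577}{1072}$ ($Y = \frac{353}{1072} + 1642 = \frac{1760577}{1072} \approx 1642.3$)
$Y + \left(12 - 1\right)^{2} = \frac{1760577}{1072} + \left(12 - 1\right)^{2} = \frac{1760577}{1072} + 11^{2} = \frac{1760577}{1072} + 121 = \frac{1890289}{1072}$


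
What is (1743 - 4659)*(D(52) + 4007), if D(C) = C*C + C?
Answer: -19720908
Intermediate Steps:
D(C) = C + C² (D(C) = C² + C = C + C²)
(1743 - 4659)*(D(52) + 4007) = (1743 - 4659)*(52*(1 + 52) + 4007) = -2916*(52*53 + 4007) = -2916*(2756 + 4007) = -2916*6763 = -19720908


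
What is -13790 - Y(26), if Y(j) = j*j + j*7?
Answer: -14648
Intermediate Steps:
Y(j) = j² + 7*j
-13790 - Y(26) = -13790 - 26*(7 + 26) = -13790 - 26*33 = -13790 - 1*858 = -13790 - 858 = -14648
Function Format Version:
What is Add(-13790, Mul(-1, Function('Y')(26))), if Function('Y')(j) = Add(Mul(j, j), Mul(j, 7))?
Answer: -14648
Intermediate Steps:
Function('Y')(j) = Add(Pow(j, 2), Mul(7, j))
Add(-13790, Mul(-1, Function('Y')(26))) = Add(-13790, Mul(-1, Mul(26, Add(7, 26)))) = Add(-13790, Mul(-1, Mul(26, 33))) = Add(-13790, Mul(-1, 858)) = Add(-13790, -858) = -14648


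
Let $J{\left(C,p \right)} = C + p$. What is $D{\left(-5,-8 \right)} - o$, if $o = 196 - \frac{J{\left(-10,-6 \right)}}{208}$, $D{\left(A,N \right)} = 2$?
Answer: $- \frac{2523}{13} \approx -194.08$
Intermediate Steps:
$o = \frac{2549}{13}$ ($o = 196 - \frac{-10 - 6}{208} = 196 - \left(-16\right) \frac{1}{208} = 196 - - \frac{1}{13} = 196 + \frac{1}{13} = \frac{2549}{13} \approx 196.08$)
$D{\left(-5,-8 \right)} - o = 2 - \frac{2549}{13} = - \frac{2523}{13}$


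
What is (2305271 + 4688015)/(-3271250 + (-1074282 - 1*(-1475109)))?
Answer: -6993286/2870423 ≈ -2.4363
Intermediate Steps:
(2305271 + 4688015)/(-3271250 + (-1074282 - 1*(-1475109))) = 6993286/(-3271250 + (-1074282 + 1475109)) = 6993286/(-3271250 + 400827) = 6993286/(-2870423) = 6993286*(-1/2870423) = -6993286/2870423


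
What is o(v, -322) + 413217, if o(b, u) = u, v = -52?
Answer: 412895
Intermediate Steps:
o(v, -322) + 413217 = -322 + 413217 = 412895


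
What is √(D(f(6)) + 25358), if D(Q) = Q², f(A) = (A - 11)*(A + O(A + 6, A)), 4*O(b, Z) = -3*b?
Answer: √25583 ≈ 159.95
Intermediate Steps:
O(b, Z) = -3*b/4 (O(b, Z) = (-3*b)/4 = -3*b/4)
f(A) = (-11 + A)*(-9/2 + A/4) (f(A) = (A - 11)*(A - 3*(A + 6)/4) = (-11 + A)*(A - 3*(6 + A)/4) = (-11 + A)*(A + (-9/2 - 3*A/4)) = (-11 + A)*(-9/2 + A/4))
√(D(f(6)) + 25358) = √((99/2 - 29/4*6 + (¼)*6²)² + 25358) = √((99/2 - 87/2 + (¼)*36)² + 25358) = √((99/2 - 87/2 + 9)² + 25358) = √(15² + 25358) = √(225 + 25358) = √25583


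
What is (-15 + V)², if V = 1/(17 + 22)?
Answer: 341056/1521 ≈ 224.23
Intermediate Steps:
V = 1/39 ≈ 0.025641
(-15 + V)² = (-15 + 1/39)² = (-584/39)² = 341056/1521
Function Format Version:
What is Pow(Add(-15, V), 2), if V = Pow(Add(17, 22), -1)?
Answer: Rational(341056, 1521) ≈ 224.23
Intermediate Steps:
V = Rational(1, 39) (V = Pow(39, -1) = Rational(1, 39) ≈ 0.025641)
Pow(Add(-15, V), 2) = Pow(Add(-15, Rational(1, 39)), 2) = Pow(Rational(-584, 39), 2) = Rational(341056, 1521)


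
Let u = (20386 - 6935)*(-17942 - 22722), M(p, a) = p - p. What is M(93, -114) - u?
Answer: 546971464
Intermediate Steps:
M(p, a) = 0
u = -546971464 (u = 13451*(-40664) = -546971464)
M(93, -114) - u = 0 - 1*(-546971464) = 0 + 546971464 = 546971464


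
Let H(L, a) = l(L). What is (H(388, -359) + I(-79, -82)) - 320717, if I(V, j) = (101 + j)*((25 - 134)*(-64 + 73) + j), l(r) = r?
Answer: -340526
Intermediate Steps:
H(L, a) = L
I(V, j) = (-981 + j)*(101 + j) (I(V, j) = (101 + j)*(-109*9 + j) = (101 + j)*(-981 + j) = (-981 + j)*(101 + j))
(H(388, -359) + I(-79, -82)) - 320717 = (388 + (-99081 + (-82)² - 880*(-82))) - 320717 = (388 + (-99081 + 6724 + 72160)) - 320717 = (388 - 20197) - 320717 = -19809 - 320717 = -340526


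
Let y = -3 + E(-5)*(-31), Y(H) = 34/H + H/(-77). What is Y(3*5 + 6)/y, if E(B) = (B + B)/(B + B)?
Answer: -311/7854 ≈ -0.039598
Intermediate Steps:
E(B) = 1 (E(B) = (2*B)/((2*B)) = (2*B)*(1/(2*B)) = 1)
Y(H) = 34/H - H/77 (Y(H) = 34/H + H*(-1/77) = 34/H - H/77)
y = -34 (y = -3 + 1*(-31) = -3 - 31 = -34)
Y(3*5 + 6)/y = (34/(3*5 + 6) - (3*5 + 6)/77)/(-34) = (34/(15 + 6) - (15 + 6)/77)*(-1/34) = (34/21 - 1/77*21)*(-1/34) = (34*(1/21) - 3/11)*(-1/34) = (34/21 - 3/11)*(-1/34) = (311/231)*(-1/34) = -311/7854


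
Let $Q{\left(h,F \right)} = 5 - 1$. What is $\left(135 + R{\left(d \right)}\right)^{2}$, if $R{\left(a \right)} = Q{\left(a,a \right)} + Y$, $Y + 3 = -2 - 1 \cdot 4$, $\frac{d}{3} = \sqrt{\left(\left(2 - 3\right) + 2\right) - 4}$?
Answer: $16900$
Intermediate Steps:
$Q{\left(h,F \right)} = 4$ ($Q{\left(h,F \right)} = 5 - 1 = 4$)
$d = 3 i \sqrt{3}$ ($d = 3 \sqrt{\left(\left(2 - 3\right) + 2\right) - 4} = 3 \sqrt{\left(-1 + 2\right) - 4} = 3 \sqrt{1 - 4} = 3 \sqrt{-3} = 3 i \sqrt{3} \approx 5.1962 i$)
$Y = -9$ ($Y = -3 - \left(2 + 1 \cdot 4\right) = -3 - 6 = -9$)
$R{\left(a \right)} = -5$ ($R{\left(a \right)} = 4 - 9 = -5$)
$\left(135 + R{\left(d \right)}\right)^{2} = \left(135 - 5\right)^{2} = 130^{2} = 16900$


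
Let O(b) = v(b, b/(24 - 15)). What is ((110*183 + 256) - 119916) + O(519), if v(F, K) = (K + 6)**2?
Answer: -859289/9 ≈ -95477.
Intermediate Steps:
v(F, K) = (6 + K)**2
O(b) = (6 + b/9)**2 (O(b) = (6 + b/(24 - 15))**2 = (6 + b/9)**2)
((110*183 + 256) - 119916) + O(519) = ((110*183 + 256) - 119916) + (54 + 519)**2/81 = ((20130 + 256) - 119916) + (1/81)*573**2 = (20386 - 119916) + (1/81)*328329 = -99530 + 36481/9 = -859289/9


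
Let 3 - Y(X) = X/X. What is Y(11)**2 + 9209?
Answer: 9213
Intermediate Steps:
Y(X) = 2 (Y(X) = 3 - X/X = 3 - 1*1 = 3 - 1 = 2)
Y(11)**2 + 9209 = 2**2 + 9209 = 4 + 9209 = 9213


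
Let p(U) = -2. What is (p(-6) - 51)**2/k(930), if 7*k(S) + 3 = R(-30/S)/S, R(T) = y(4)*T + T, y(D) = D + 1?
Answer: -1782655/272 ≈ -6553.9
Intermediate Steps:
y(D) = 1 + D
R(T) = 6*T (R(T) = (1 + 4)*T + T = 5*T + T = 6*T)
k(S) = -3/7 - 180/(7*S**2) (k(S) = -3/7 + ((6*(-30/S))/S)/7 = -3/7 + ((-180/S)/S)/7 = -3/7 + (-180/S**2)/7 = -3/7 - 180/(7*S**2))
(p(-6) - 51)**2/k(930) = (-2 - 51)**2/(-3/7 - 180/7/930**2) = (-53)**2/(-3/7 - 180/7*1/864900) = 2809/(-3/7 - 1/33635) = 2809/(-14416/33635) = 2809*(-33635/14416) = -1782655/272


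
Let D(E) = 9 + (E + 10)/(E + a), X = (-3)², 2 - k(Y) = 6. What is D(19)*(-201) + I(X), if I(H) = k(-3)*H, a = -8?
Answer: -26124/11 ≈ -2374.9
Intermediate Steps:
k(Y) = -4 (k(Y) = 2 - 1*6 = 2 - 6 = -4)
X = 9
I(H) = -4*H
D(E) = 9 + (10 + E)/(-8 + E) (D(E) = 9 + (E + 10)/(E - 8) = 9 + (10 + E)/(-8 + E))
D(19)*(-201) + I(X) = (2*(-31 + 5*19)/(-8 + 19))*(-201) - 4*9 = (2*(-31 + 95)/11)*(-201) - 36 = (2*(1/11)*64)*(-201) - 36 = (128/11)*(-201) - 36 = -25728/11 - 36 = -26124/11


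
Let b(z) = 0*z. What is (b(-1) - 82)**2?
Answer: 6724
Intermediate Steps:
b(z) = 0
(b(-1) - 82)**2 = (0 - 82)**2 = (-82)**2 = 6724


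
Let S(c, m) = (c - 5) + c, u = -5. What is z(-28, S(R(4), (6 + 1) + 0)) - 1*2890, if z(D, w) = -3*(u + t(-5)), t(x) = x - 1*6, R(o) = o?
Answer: -2842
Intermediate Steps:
S(c, m) = -5 + 2*c (S(c, m) = (-5 + c) + c = -5 + 2*c)
t(x) = -6 + x (t(x) = x - 6 = -6 + x)
z(D, w) = 48 (z(D, w) = -3*(-5 + (-6 - 5)) = -3*(-5 - 11) = -3*(-16) = 48)
z(-28, S(R(4), (6 + 1) + 0)) - 1*2890 = 48 - 1*2890 = 48 - 2890 = -2842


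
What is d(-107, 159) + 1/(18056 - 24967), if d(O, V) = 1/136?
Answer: 6775/939896 ≈ 0.0072082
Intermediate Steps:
d(O, V) = 1/136
d(-107, 159) + 1/(18056 - 24967) = 1/136 + 1/(18056 - 24967) = 1/136 + 1/(-6911) = 1/136 - 1/6911 = 6775/939896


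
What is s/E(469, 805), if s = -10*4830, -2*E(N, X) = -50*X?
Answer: -12/5 ≈ -2.4000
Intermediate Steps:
E(N, X) = 25*X (E(N, X) = -(-25)*X = 25*X)
s = -48300
s/E(469, 805) = -48300/(25*805) = -48300/20125 = -48300*1/20125 = -12/5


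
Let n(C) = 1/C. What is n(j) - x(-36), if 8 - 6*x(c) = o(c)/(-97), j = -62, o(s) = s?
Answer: -23231/18042 ≈ -1.2876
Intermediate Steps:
x(c) = 4/3 + c/582 (x(c) = 4/3 - c/(6*(-97)) = 4/3 - c*(-1)/(6*97) = 4/3 - (-1)*c/582 = 4/3 + c/582)
n(j) - x(-36) = 1/(-62) - (4/3 + (1/582)*(-36)) = -1/62 - (4/3 - 6/97) = -1/62 - 1*370/291 = -1/62 - 370/291 = -23231/18042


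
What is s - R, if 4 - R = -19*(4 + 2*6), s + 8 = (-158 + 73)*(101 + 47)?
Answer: -12896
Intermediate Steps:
s = -12588 (s = -8 + (-158 + 73)*(101 + 47) = -8 - 85*148 = -8 - 12580 = -12588)
R = 308 (R = 4 - (-19)*(4 + 2*6) = 4 - (-19)*(4 + 12) = 4 - (-19)*16 = 4 - 1*(-304) = 4 + 304 = 308)
s - R = -12588 - 1*308 = -12588 - 308 = -12896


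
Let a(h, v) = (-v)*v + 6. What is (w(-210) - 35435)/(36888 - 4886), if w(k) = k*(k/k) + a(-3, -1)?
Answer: -17820/16001 ≈ -1.1137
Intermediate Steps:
a(h, v) = 6 - v² (a(h, v) = -v² + 6 = 6 - v²)
w(k) = 5 + k (w(k) = k*(k/k) + (6 - 1*(-1)²) = k*1 + (6 - 1*1) = k + (6 - 1) = k + 5 = 5 + k)
(w(-210) - 35435)/(36888 - 4886) = ((5 - 210) - 35435)/(36888 - 4886) = (-205 - 35435)/32002 = -35640*1/32002 = -17820/16001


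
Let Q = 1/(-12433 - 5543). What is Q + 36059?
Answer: 648196583/17976 ≈ 36059.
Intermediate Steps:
Q = -1/17976 (Q = 1/(-17976) = -1/17976 ≈ -5.5630e-5)
Q + 36059 = -1/17976 + 36059 = 648196583/17976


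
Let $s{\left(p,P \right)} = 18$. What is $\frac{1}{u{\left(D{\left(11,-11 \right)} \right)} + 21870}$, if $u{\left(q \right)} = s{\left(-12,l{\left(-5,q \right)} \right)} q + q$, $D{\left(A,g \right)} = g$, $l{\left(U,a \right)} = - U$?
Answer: $\frac{1}{21661} \approx 4.6166 \cdot 10^{-5}$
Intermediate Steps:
$u{\left(q \right)} = 19 q$ ($u{\left(q \right)} = 18 q + q = 19 q$)
$\frac{1}{u{\left(D{\left(11,-11 \right)} \right)} + 21870} = \frac{1}{19 \left(-11\right) + 21870} = \frac{1}{-209 + 21870} = \frac{1}{21661}$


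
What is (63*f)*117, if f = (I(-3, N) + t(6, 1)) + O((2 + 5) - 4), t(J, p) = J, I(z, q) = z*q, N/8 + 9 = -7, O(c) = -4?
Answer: 2845206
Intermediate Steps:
N = -128 (N = -72 + 8*(-7) = -72 - 56 = -128)
I(z, q) = q*z
f = 386 (f = (-128*(-3) + 6) - 4 = (384 + 6) - 4 = 390 - 4 = 386)
(63*f)*117 = (63*386)*117 = 24318*117 = 2845206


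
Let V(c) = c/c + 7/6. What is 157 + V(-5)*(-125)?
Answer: -683/6 ≈ -113.83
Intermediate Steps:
V(c) = 13/6 (V(c) = 1 + 7*(⅙) = 1 + 7/6 = 13/6)
157 + V(-5)*(-125) = 157 + (13/6)*(-125) = 157 - 1625/6 = -683/6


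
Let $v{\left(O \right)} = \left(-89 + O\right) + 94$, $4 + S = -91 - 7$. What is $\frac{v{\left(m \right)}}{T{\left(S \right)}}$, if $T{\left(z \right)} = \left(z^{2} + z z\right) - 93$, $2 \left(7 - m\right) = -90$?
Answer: $\frac{19}{6905} \approx 0.0027516$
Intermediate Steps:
$m = 52$ ($m = 7 - -45 = 7 + 45 = 52$)
$S = -102$ ($S = -4 - 98 = -102$)
$v{\left(O \right)} = 5 + O$
$T{\left(z \right)} = -93 + 2 z^{2}$ ($T{\left(z \right)} = \left(z^{2} + z^{2}\right) - 93 = 2 z^{2} - 93 = -93 + 2 z^{2}$)
$\frac{v{\left(m \right)}}{T{\left(S \right)}} = \frac{5 + 52}{-93 + 2 \left(-102\right)^{2}} = \frac{57}{-93 + 2 \cdot 10404} = \frac{57}{-93 + 20808} = \frac{57}{20715} = 57 \cdot \frac{1}{20715} = \frac{19}{6905}$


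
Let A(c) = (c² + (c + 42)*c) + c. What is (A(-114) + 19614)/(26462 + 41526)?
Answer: 10176/16997 ≈ 0.59869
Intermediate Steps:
A(c) = c + c² + c*(42 + c) (A(c) = (c² + (42 + c)*c) + c = (c² + c*(42 + c)) + c = c + c² + c*(42 + c))
(A(-114) + 19614)/(26462 + 41526) = (-114*(43 + 2*(-114)) + 19614)/(26462 + 41526) = (-114*(43 - 228) + 19614)/67988 = (-114*(-185) + 19614)*(1/67988) = (21090 + 19614)*(1/67988) = 40704*(1/67988) = 10176/16997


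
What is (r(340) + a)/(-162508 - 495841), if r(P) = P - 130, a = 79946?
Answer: -80156/658349 ≈ -0.12175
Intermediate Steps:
r(P) = -130 + P
(r(340) + a)/(-162508 - 495841) = ((-130 + 340) + 79946)/(-162508 - 495841) = (210 + 79946)/(-658349) = 80156*(-1/658349) = -80156/658349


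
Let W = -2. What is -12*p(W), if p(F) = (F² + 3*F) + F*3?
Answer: 96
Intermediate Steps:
p(F) = F² + 6*F (p(F) = (F² + 3*F) + 3*F = F² + 6*F)
-12*p(W) = -(-24)*(6 - 2) = -(-24)*4 = -12*(-8) = 96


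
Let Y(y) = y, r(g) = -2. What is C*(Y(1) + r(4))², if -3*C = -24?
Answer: 8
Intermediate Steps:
C = 8 (C = -⅓*(-24) = 8)
C*(Y(1) + r(4))² = 8*(1 - 2)² = 8*(-1)² = 8*1 = 8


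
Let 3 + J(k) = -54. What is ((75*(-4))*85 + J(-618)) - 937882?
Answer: -963439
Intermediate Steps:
J(k) = -57 (J(k) = -3 - 54 = -57)
((75*(-4))*85 + J(-618)) - 937882 = ((75*(-4))*85 - 57) - 937882 = (-300*85 - 57) - 937882 = (-25500 - 57) - 937882 = -25557 - 937882 = -963439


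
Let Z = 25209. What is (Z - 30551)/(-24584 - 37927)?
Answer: 5342/62511 ≈ 0.085457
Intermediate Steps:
(Z - 30551)/(-24584 - 37927) = (25209 - 30551)/(-24584 - 37927) = -5342/(-62511) = -5342*(-1/62511) = 5342/62511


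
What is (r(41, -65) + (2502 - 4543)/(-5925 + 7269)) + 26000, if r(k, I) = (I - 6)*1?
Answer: 34846535/1344 ≈ 25927.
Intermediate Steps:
r(k, I) = -6 + I (r(k, I) = (-6 + I)*1 = -6 + I)
(r(41, -65) + (2502 - 4543)/(-5925 + 7269)) + 26000 = ((-6 - 65) + (2502 - 4543)/(-5925 + 7269)) + 26000 = (-71 - 2041/1344) + 26000 = -97465/1344 + 26000 = 34846535/1344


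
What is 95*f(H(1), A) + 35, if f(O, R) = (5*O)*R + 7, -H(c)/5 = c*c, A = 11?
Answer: -25425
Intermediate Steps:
H(c) = -5*c² (H(c) = -5*c*c = -5*c²)
f(O, R) = 7 + 5*O*R (f(O, R) = 5*O*R + 7 = 7 + 5*O*R)
95*f(H(1), A) + 35 = 95*(7 + 5*(-5*1²)*11) + 35 = 95*(7 + 5*(-5*1)*11) + 35 = 95*(7 + 5*(-5)*11) + 35 = 95*(7 - 275) + 35 = 95*(-268) + 35 = -25460 + 35 = -25425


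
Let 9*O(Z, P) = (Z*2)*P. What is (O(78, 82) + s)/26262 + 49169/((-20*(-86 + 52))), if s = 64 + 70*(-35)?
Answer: 1935930457/26787240 ≈ 72.271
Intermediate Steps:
O(Z, P) = 2*P*Z/9 (O(Z, P) = ((Z*2)*P)/9 = ((2*Z)*P)/9 = (2*P*Z)/9 = 2*P*Z/9)
s = -2386 (s = 64 - 2450 = -2386)
(O(78, 82) + s)/26262 + 49169/((-20*(-86 + 52))) = ((2/9)*82*78 - 2386)/26262 + 49169/((-20*(-86 + 52))) = (4264/3 - 2386)*(1/26262) + 49169/((-20*(-34))) = -2894/3*1/26262 + 49169/680 = -1447/39393 + 49169*(1/680) = -1447/39393 + 49169/680 = 1935930457/26787240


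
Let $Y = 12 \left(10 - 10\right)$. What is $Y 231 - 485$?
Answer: $-485$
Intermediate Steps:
$Y = 0$ ($Y = 12 \left(10 - 10\right) = 12 \cdot 0 = 0$)
$Y 231 - 485 = 0 \cdot 231 - 485 = 0 - 485 = -485$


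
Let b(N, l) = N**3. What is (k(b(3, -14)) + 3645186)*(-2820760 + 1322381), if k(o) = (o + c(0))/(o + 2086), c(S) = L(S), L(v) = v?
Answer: -11540931674789055/2113 ≈ -5.4619e+12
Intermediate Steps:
c(S) = S
k(o) = o/(2086 + o) (k(o) = (o + 0)/(o + 2086) = o/(2086 + o))
(k(b(3, -14)) + 3645186)*(-2820760 + 1322381) = (3**3/(2086 + 3**3) + 3645186)*(-2820760 + 1322381) = (27/(2086 + 27) + 3645186)*(-1498379) = (27/2113 + 3645186)*(-1498379) = (7702278045/2113)*(-1498379) = -11540931674789055/2113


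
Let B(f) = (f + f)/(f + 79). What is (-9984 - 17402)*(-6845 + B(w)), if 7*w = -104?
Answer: 84173965618/449 ≈ 1.8747e+8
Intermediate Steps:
w = -104/7 (w = (1/7)*(-104) = -104/7 ≈ -14.857)
B(f) = 2*f/(79 + f) (B(f) = (2*f)/(79 + f) = 2*f/(79 + f))
(-9984 - 17402)*(-6845 + B(w)) = (-9984 - 17402)*(-6845 + 2*(-104/7)/(79 - 104/7)) = -27386*(-6845 + 2*(-104/7)/(449/7)) = -27386*(-6845 + 2*(-104/7)*(7/449)) = -27386*(-6845 - 208/449) = -27386*(-3073613/449) = 84173965618/449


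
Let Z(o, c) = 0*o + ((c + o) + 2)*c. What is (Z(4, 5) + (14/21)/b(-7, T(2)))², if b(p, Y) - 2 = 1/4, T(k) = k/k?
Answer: 2229049/729 ≈ 3057.7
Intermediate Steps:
T(k) = 1
b(p, Y) = 9/4 (b(p, Y) = 2 + 1/4 = 2 + 1*(¼) = 2 + ¼ = 9/4)
Z(o, c) = c*(2 + c + o) (Z(o, c) = 0 + (2 + c + o)*c = 0 + c*(2 + c + o) = c*(2 + c + o))
(Z(4, 5) + (14/21)/b(-7, T(2)))² = (5*(2 + 5 + 4) + (14/21)/(9/4))² = (5*11 + (14*(1/21))*(4/9))² = (55 + (⅔)*(4/9))² = (55 + 8/27)² = (1493/27)² = 2229049/729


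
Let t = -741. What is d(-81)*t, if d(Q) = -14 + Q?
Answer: 70395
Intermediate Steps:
d(-81)*t = (-14 - 81)*(-741) = -95*(-741) = 70395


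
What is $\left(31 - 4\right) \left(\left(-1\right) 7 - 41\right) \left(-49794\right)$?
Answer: $64533024$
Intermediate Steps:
$\left(31 - 4\right) \left(\left(-1\right) 7 - 41\right) \left(-49794\right) = \left(31 - 4\right) \left(-7 - 41\right) \left(-49794\right) = 27 \left(-48\right) \left(-49794\right) = \left(-1296\right) \left(-49794\right) = 64533024$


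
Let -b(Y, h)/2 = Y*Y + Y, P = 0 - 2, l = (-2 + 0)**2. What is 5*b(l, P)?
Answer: -200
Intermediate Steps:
l = 4 (l = (-2)**2 = 4)
P = -2
b(Y, h) = -2*Y - 2*Y**2 (b(Y, h) = -2*(Y*Y + Y) = -2*(Y**2 + Y) = -2*(Y + Y**2) = -2*Y - 2*Y**2)
5*b(l, P) = 5*(-2*4*(1 + 4)) = 5*(-2*4*5) = 5*(-40) = -200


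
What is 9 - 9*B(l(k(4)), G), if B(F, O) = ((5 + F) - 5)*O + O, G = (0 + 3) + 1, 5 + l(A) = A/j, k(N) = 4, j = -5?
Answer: 909/5 ≈ 181.80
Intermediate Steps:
l(A) = -5 - A/5 (l(A) = -5 + A/(-5) = -5 + A*(-⅕) = -5 - A/5)
G = 4 (G = 3 + 1 = 4)
B(F, O) = O + F*O (B(F, O) = F*O + O = O + F*O)
9 - 9*B(l(k(4)), G) = 9 - 36*(1 + (-5 - ⅕*4)) = 9 - 36*(1 + (-5 - ⅘)) = 9 - 36*(1 - 29/5) = 9 - 36*(-24)/5 = 9 - 9*(-96/5) = 9 + 864/5 = 909/5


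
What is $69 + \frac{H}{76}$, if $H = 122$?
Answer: $\frac{2683}{38} \approx 70.605$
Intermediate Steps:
$69 + \frac{H}{76} = 69 + \frac{1}{76} \cdot 122 = 69 + \frac{61}{38} = \frac{2683}{38}$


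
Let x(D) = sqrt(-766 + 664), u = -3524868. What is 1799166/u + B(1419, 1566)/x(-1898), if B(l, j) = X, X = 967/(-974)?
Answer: -299861/587478 + 967*I*sqrt(102)/99348 ≈ -0.51042 + 0.098303*I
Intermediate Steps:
X = -967/974 (X = 967*(-1/974) = -967/974 ≈ -0.99281)
B(l, j) = -967/974
x(D) = I*sqrt(102) (x(D) = sqrt(-102) = I*sqrt(102))
1799166/u + B(1419, 1566)/x(-1898) = 1799166/(-3524868) - 967*(-I*sqrt(102)/102)/974 = 1799166*(-1/3524868) - (-967)*I*sqrt(102)/99348 = -299861/587478 + 967*I*sqrt(102)/99348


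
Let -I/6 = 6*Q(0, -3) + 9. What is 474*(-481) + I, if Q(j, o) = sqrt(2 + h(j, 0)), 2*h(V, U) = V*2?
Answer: -228048 - 36*sqrt(2) ≈ -2.2810e+5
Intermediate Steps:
h(V, U) = V (h(V, U) = (V*2)/2 = (2*V)/2 = V)
Q(j, o) = sqrt(2 + j)
I = -54 - 36*sqrt(2) (I = -6*(6*sqrt(2 + 0) + 9) = -6*(6*sqrt(2) + 9) = -6*(9 + 6*sqrt(2)) = -54 - 36*sqrt(2) ≈ -104.91)
474*(-481) + I = 474*(-481) + (-54 - 36*sqrt(2)) = -227994 + (-54 - 36*sqrt(2)) = -228048 - 36*sqrt(2)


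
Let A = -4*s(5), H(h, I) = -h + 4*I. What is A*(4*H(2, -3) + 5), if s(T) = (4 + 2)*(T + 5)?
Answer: 12240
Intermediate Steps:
s(T) = 30 + 6*T (s(T) = 6*(5 + T) = 30 + 6*T)
A = -240 (A = -4*(30 + 6*5) = -4*(30 + 30) = -4*60 = -240)
A*(4*H(2, -3) + 5) = -240*(4*(-1*2 + 4*(-3)) + 5) = -240*(4*(-2 - 12) + 5) = -240*(4*(-14) + 5) = -240*(-56 + 5) = -240*(-51) = 12240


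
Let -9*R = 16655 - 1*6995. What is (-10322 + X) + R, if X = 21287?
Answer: 29675/3 ≈ 9891.7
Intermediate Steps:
R = -3220/3 (R = -(16655 - 1*6995)/9 = -(16655 - 6995)/9 = -⅑*9660 = -3220/3 ≈ -1073.3)
(-10322 + X) + R = (-10322 + 21287) - 3220/3 = 10965 - 3220/3 = 29675/3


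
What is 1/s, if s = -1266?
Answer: -1/1266 ≈ -0.00078989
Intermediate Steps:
1/s = 1/(-1266) = -1/1266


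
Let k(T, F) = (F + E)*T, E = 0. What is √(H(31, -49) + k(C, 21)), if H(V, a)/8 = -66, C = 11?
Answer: 3*I*√33 ≈ 17.234*I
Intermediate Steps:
H(V, a) = -528 (H(V, a) = 8*(-66) = -528)
k(T, F) = F*T (k(T, F) = (F + 0)*T = F*T)
√(H(31, -49) + k(C, 21)) = √(-528 + 21*11) = √(-528 + 231) = √(-297) = 3*I*√33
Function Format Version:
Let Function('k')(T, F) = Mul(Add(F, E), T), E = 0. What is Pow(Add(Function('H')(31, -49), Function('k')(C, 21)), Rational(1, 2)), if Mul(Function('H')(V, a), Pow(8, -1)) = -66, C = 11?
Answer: Mul(3, I, Pow(33, Rational(1, 2))) ≈ Mul(17.234, I)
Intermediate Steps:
Function('H')(V, a) = -528 (Function('H')(V, a) = Mul(8, -66) = -528)
Function('k')(T, F) = Mul(F, T) (Function('k')(T, F) = Mul(Add(F, 0), T) = Mul(F, T))
Pow(Add(Function('H')(31, -49), Function('k')(C, 21)), Rational(1, 2)) = Pow(Add(-528, Mul(21, 11)), Rational(1, 2)) = Pow(Add(-528, 231), Rational(1, 2)) = Pow(-297, Rational(1, 2)) = Mul(3, I, Pow(33, Rational(1, 2)))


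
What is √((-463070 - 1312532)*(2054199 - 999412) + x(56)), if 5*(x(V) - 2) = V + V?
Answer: 2*I*√11705511917185/5 ≈ 1.3685e+6*I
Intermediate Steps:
x(V) = 2 + 2*V/5 (x(V) = 2 + (V + V)/5 = 2 + (2*V)/5 = 2 + 2*V/5)
√((-463070 - 1312532)*(2054199 - 999412) + x(56)) = √((-463070 - 1312532)*(2054199 - 999412) + (2 + (⅖)*56)) = √(-1775602*1054787 + (2 + 112/5)) = √(-1872881906774 + 122/5) = √(-9364409533748/5) = 2*I*√11705511917185/5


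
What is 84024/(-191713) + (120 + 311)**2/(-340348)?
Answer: -64210198945/65249136124 ≈ -0.98408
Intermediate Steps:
84024/(-191713) + (120 + 311)**2/(-340348) = 84024*(-1/191713) + 431**2*(-1/340348) = -84024/191713 + 185761*(-1/340348) = -84024/191713 - 185761/340348 = -64210198945/65249136124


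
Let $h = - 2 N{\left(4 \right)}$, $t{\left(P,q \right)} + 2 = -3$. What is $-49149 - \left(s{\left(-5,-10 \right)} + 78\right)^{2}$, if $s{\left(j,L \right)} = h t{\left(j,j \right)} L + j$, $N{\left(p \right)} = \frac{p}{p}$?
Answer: $-49878$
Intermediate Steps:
$N{\left(p \right)} = 1$
$t{\left(P,q \right)} = -5$ ($t{\left(P,q \right)} = -2 - 3 = -5$)
$h = -2$ ($h = \left(-2\right) 1 = -2$)
$s{\left(j,L \right)} = j + 10 L$ ($s{\left(j,L \right)} = \left(-2\right) \left(-5\right) L + j = 10 L + j = j + 10 L$)
$-49149 - \left(s{\left(-5,-10 \right)} + 78\right)^{2} = -49149 - \left(\left(-5 + 10 \left(-10\right)\right) + 78\right)^{2} = -49149 - \left(\left(-5 - 100\right) + 78\right)^{2} = -49149 - \left(-105 + 78\right)^{2} = -49149 - \left(-27\right)^{2} = -49149 - 729 = -49878$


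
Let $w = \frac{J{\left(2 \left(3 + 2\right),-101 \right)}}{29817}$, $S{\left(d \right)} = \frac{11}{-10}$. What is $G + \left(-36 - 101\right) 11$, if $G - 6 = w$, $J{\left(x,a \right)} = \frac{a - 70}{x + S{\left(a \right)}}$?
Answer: $- \frac{442580547}{294857} \approx -1501.0$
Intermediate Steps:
$S{\left(d \right)} = - \frac{11}{10}$ ($S{\left(d \right)} = 11 \left(- \frac{1}{10}\right) = - \frac{11}{10}$)
$J{\left(x,a \right)} = \frac{-70 + a}{- \frac{11}{10} + x}$ ($J{\left(x,a \right)} = \frac{a - 70}{x - \frac{11}{10}} = \frac{-70 + a}{- \frac{11}{10} + x}$)
$w = - \frac{190}{294857}$ ($w = \frac{10 \frac{1}{-11 + 10 \cdot 2 \left(3 + 2\right)} \left(-70 - 101\right)}{29817} = 10 \frac{1}{-11 + 10 \cdot 2 \cdot 5} \left(-171\right) \frac{1}{29817} = 10 \frac{1}{-11 + 10 \cdot 10} \left(-171\right) \frac{1}{29817} = 10 \frac{1}{-11 + 100} \left(-171\right) \frac{1}{29817} = 10 \cdot \frac{1}{89} \left(-171\right) \frac{1}{29817} = \left(- \frac{1710}{89}\right) \frac{1}{29817} = - \frac{190}{294857} \approx -0.00064438$)
$G = \frac{1768952}{294857}$ ($G = 6 - \frac{190}{294857} = \frac{1768952}{294857} \approx 5.9994$)
$G + \left(-36 - 101\right) 11 = \frac{1768952}{294857} + \left(-36 - 101\right) 11 = \frac{1768952}{294857} - 1507 = - \frac{442580547}{294857}$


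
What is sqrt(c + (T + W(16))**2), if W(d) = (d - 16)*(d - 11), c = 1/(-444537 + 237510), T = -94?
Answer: sqrt(42079171004713)/69009 ≈ 94.000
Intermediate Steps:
c = -1/207027 (c = 1/(-207027) = -1/207027 ≈ -4.8303e-6)
W(d) = (-16 + d)*(-11 + d)
sqrt(c + (T + W(16))**2) = sqrt(-1/207027 + (-94 + (176 + 16**2 - 27*16))**2) = sqrt(-1/207027 + (-94 + (176 + 256 - 432))**2) = sqrt(-1/207027 + (-94 + 0)**2) = sqrt(-1/207027 + (-94)**2) = sqrt(-1/207027 + 8836) = sqrt(1829290571/207027) = sqrt(42079171004713)/69009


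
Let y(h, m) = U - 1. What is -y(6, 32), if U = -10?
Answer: 11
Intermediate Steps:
y(h, m) = -11 (y(h, m) = -10 - 1 = -11)
-y(6, 32) = -1*(-11) = 11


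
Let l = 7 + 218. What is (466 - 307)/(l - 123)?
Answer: 53/34 ≈ 1.5588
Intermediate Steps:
l = 225
(466 - 307)/(l - 123) = (466 - 307)/(225 - 123) = 159/102 = 159*(1/102) = 53/34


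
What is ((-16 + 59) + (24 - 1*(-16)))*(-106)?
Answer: -8798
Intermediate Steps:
((-16 + 59) + (24 - 1*(-16)))*(-106) = (43 + (24 + 16))*(-106) = (43 + 40)*(-106) = 83*(-106) = -8798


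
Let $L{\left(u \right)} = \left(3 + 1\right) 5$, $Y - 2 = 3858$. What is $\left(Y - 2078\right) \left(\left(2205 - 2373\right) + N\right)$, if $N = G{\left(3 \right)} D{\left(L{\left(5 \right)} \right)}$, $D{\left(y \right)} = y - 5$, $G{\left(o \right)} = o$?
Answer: $-219186$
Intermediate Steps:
$Y = 3860$ ($Y = 2 + 3858 = 3860$)
$L{\left(u \right)} = 20$ ($L{\left(u \right)} = 4 \cdot 5 = 20$)
$D{\left(y \right)} = -5 + y$ ($D{\left(y \right)} = y - 5 = -5 + y$)
$N = 45$ ($N = 3 \left(-5 + 20\right) = 3 \cdot 15 = 45$)
$\left(Y - 2078\right) \left(\left(2205 - 2373\right) + N\right) = \left(3860 - 2078\right) \left(\left(2205 - 2373\right) + 45\right) = 1782 \left(-168 + 45\right) = 1782 \left(-123\right) = -219186$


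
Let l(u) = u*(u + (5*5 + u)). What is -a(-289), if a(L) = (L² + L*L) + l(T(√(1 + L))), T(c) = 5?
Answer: -167217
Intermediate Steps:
l(u) = u*(25 + 2*u) (l(u) = u*(u + (25 + u)) = u*(25 + 2*u))
a(L) = 175 + 2*L² (a(L) = (L² + L*L) + 5*(25 + 2*5) = (L² + L²) + 5*(25 + 10) = 2*L² + 5*35 = 2*L² + 175 = 175 + 2*L²)
-a(-289) = -(175 + 2*(-289)²) = -(175 + 2*83521) = -(175 + 167042) = -1*167217 = -167217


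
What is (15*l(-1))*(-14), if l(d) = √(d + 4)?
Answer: -210*√3 ≈ -363.73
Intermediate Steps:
l(d) = √(4 + d)
(15*l(-1))*(-14) = (15*√(4 - 1))*(-14) = (15*√3)*(-14) = -210*√3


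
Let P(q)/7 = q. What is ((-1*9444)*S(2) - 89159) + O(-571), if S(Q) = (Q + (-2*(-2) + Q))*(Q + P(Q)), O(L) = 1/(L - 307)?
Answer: -1139636099/878 ≈ -1.2980e+6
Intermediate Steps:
O(L) = 1/(-307 + L)
P(q) = 7*q
S(Q) = 8*Q*(4 + 2*Q) (S(Q) = (Q + (-2*(-2) + Q))*(Q + 7*Q) = (Q + (4 + Q))*(8*Q) = (4 + 2*Q)*(8*Q) = 8*Q*(4 + 2*Q))
((-1*9444)*S(2) - 89159) + O(-571) = ((-1*9444)*(16*2*(2 + 2)) - 89159) + 1/(-307 - 571) = (-151104*2*4 - 89159) + 1/(-878) = (-9444*128 - 89159) - 1/878 = (-1208832 - 89159) - 1/878 = -1297991 - 1/878 = -1139636099/878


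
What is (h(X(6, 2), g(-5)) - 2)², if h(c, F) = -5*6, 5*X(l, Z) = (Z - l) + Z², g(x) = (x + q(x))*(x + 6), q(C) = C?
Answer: 1024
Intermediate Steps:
g(x) = 2*x*(6 + x) (g(x) = (x + x)*(x + 6) = (2*x)*(6 + x) = 2*x*(6 + x))
X(l, Z) = -l/5 + Z/5 + Z²/5 (X(l, Z) = ((Z - l) + Z²)/5 = (Z + Z² - l)/5 = -l/5 + Z/5 + Z²/5)
h(c, F) = -30
(h(X(6, 2), g(-5)) - 2)² = (-30 - 2)² = (-32)² = 1024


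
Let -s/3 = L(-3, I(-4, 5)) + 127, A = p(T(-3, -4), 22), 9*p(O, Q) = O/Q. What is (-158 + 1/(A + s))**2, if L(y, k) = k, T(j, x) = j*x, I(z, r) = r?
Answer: 4261999220521/170720356 ≈ 24965.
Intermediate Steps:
p(O, Q) = O/(9*Q) (p(O, Q) = (O/Q)/9 = O/(9*Q))
A = 2/33 (A = (1/9)*(-3*(-4))/22 = (1/9)*12*(1/22) = 2/33 ≈ 0.060606)
s = -396 (s = -3*(5 + 127) = -3*132 = -396)
(-158 + 1/(A + s))**2 = (-158 + 1/(2/33 - 396))**2 = (-158 + 1/(-13066/33))**2 = (-158 - 33/13066)**2 = (-2064461/13066)**2 = 4261999220521/170720356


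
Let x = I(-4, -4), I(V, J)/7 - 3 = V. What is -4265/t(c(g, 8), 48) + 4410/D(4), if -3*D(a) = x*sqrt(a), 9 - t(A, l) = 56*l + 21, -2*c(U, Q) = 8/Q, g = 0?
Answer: 511153/540 ≈ 946.58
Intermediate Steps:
I(V, J) = 21 + 7*V
x = -7 (x = 21 + 7*(-4) = 21 - 28 = -7)
c(U, Q) = -4/Q
t(A, l) = -12 - 56*l (t(A, l) = 9 - (56*l + 21) = 9 - (21 + 56*l) = 9 + (-21 - 56*l) = -12 - 56*l)
D(a) = 7*sqrt(a)/3 (D(a) = -(-7)*sqrt(a)/3 = 7*sqrt(a)/3)
-4265/t(c(g, 8), 48) + 4410/D(4) = -4265/(-12 - 56*48) + 4410/((7*sqrt(4)/3)) = -4265/(-12 - 2688) + 4410/(((7/3)*2)) = -4265/(-2700) + 4410/(14/3) = -4265*(-1/2700) + 4410*(3/14) = 853/540 + 945 = 511153/540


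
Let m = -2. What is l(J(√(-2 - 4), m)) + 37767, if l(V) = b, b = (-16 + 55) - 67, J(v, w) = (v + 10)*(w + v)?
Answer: 37739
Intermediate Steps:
J(v, w) = (10 + v)*(v + w)
b = -28 (b = 39 - 67 = -28)
l(V) = -28
l(J(√(-2 - 4), m)) + 37767 = -28 + 37767 = 37739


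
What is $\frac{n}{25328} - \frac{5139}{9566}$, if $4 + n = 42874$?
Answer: $\frac{69983457}{60571912} \approx 1.1554$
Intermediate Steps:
$n = 42870$ ($n = -4 + 42874 = 42870$)
$\frac{n}{25328} - \frac{5139}{9566} = \frac{42870}{25328} - \frac{5139}{9566} = 42870 \cdot \frac{1}{25328} - \frac{5139}{9566} = \frac{21435}{12664} - \frac{5139}{9566} = \frac{69983457}{60571912}$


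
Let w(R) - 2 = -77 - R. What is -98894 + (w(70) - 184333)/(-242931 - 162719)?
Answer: -2865440473/28975 ≈ -98894.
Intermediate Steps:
w(R) = -75 - R (w(R) = 2 + (-77 - R) = -75 - R)
-98894 + (w(70) - 184333)/(-242931 - 162719) = -98894 + ((-75 - 1*70) - 184333)/(-242931 - 162719) = -98894 + ((-75 - 70) - 184333)/(-405650) = -98894 + (-145 - 184333)*(-1/405650) = -98894 - 184478*(-1/405650) = -98894 + 13177/28975 = -2865440473/28975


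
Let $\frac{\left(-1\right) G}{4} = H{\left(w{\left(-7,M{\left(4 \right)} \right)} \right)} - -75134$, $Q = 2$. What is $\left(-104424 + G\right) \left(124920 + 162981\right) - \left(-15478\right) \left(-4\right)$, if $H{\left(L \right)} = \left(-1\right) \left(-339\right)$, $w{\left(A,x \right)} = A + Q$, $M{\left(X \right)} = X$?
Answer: $-116978844628$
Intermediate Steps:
$w{\left(A,x \right)} = 2 + A$ ($w{\left(A,x \right)} = A + 2 = 2 + A$)
$H{\left(L \right)} = 339$
$G = -301892$ ($G = - 4 \left(339 - -75134\right) = - 4 \left(339 + 75134\right) = \left(-4\right) 75473 = -301892$)
$\left(-104424 + G\right) \left(124920 + 162981\right) - \left(-15478\right) \left(-4\right) = \left(-104424 - 301892\right) \left(124920 + 162981\right) - \left(-15478\right) \left(-4\right) = \left(-406316\right) 287901 - 61912 = -116978782716 - 61912 = -116978844628$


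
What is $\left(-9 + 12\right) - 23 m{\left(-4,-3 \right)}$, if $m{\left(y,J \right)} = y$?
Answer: $95$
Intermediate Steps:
$\left(-9 + 12\right) - 23 m{\left(-4,-3 \right)} = \left(-9 + 12\right) - -92 = 3 + 92 = 95$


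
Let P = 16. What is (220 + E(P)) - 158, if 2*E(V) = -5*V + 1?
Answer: 45/2 ≈ 22.500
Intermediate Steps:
E(V) = ½ - 5*V/2 (E(V) = (-5*V + 1)/2 = (1 - 5*V)/2 = ½ - 5*V/2)
(220 + E(P)) - 158 = (220 + (½ - 5/2*16)) - 158 = (220 + (½ - 40)) - 158 = (220 - 79/2) - 158 = 361/2 - 158 = 45/2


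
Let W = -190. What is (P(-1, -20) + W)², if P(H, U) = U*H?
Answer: 28900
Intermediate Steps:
P(H, U) = H*U
(P(-1, -20) + W)² = (-1*(-20) - 190)² = (20 - 190)² = (-170)² = 28900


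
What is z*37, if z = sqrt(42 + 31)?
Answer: 37*sqrt(73) ≈ 316.13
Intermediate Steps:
z = sqrt(73) ≈ 8.5440
z*37 = sqrt(73)*37 = 37*sqrt(73)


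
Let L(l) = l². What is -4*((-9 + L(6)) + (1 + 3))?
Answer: -124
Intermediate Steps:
-4*((-9 + L(6)) + (1 + 3)) = -4*((-9 + 6²) + (1 + 3)) = -4*((-9 + 36) + 4) = -4*(27 + 4) = -4*31 = -124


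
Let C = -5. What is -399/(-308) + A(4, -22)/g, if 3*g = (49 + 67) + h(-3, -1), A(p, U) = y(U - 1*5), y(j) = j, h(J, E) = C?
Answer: 921/1628 ≈ 0.56572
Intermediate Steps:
h(J, E) = -5
A(p, U) = -5 + U (A(p, U) = U - 1*5 = U - 5 = -5 + U)
g = 37 (g = ((49 + 67) - 5)/3 = (116 - 5)/3 = (⅓)*111 = 37)
-399/(-308) + A(4, -22)/g = -399/(-308) + (-5 - 22)/37 = -399*(-1/308) - 27*1/37 = 57/44 - 27/37 = 921/1628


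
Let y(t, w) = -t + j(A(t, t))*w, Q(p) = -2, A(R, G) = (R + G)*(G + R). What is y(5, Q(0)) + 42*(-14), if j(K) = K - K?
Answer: -593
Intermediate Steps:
A(R, G) = (G + R)² (A(R, G) = (G + R)*(G + R) = (G + R)²)
j(K) = 0
y(t, w) = -t (y(t, w) = -t + 0*w = -t + 0 = -t)
y(5, Q(0)) + 42*(-14) = -1*5 + 42*(-14) = -5 - 588 = -593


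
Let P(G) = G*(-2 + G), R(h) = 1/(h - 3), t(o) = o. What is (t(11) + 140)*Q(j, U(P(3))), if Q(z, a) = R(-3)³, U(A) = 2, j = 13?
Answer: -151/216 ≈ -0.69907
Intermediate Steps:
R(h) = 1/(-3 + h)
Q(z, a) = -1/216 (Q(z, a) = (1/(-3 - 3))³ = (1/(-6))³ = (-⅙)³ = -1/216)
(t(11) + 140)*Q(j, U(P(3))) = (11 + 140)*(-1/216) = 151*(-1/216) = -151/216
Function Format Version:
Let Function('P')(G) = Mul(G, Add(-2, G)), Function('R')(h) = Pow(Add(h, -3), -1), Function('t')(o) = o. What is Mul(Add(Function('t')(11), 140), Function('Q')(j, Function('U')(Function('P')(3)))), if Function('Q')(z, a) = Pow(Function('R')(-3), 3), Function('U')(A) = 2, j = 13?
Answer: Rational(-151, 216) ≈ -0.69907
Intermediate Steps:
Function('R')(h) = Pow(Add(-3, h), -1)
Function('Q')(z, a) = Rational(-1, 216) (Function('Q')(z, a) = Pow(Pow(Add(-3, -3), -1), 3) = Pow(Pow(-6, -1), 3) = Pow(Rational(-1, 6), 3) = Rational(-1, 216))
Mul(Add(Function('t')(11), 140), Function('Q')(j, Function('U')(Function('P')(3)))) = Mul(Add(11, 140), Rational(-1, 216)) = Mul(151, Rational(-1, 216)) = Rational(-151, 216)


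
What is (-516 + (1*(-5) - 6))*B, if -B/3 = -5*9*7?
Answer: -498015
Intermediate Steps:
B = 945 (B = -3*(-5*9)*7 = -(-135)*7 = -3*(-315) = 945)
(-516 + (1*(-5) - 6))*B = (-516 + (1*(-5) - 6))*945 = (-516 + (-5 - 6))*945 = (-516 - 11)*945 = -527*945 = -498015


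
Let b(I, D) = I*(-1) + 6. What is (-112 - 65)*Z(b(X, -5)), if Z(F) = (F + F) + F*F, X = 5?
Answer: -531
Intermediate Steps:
b(I, D) = 6 - I (b(I, D) = -I + 6 = 6 - I)
Z(F) = F² + 2*F (Z(F) = 2*F + F² = F² + 2*F)
(-112 - 65)*Z(b(X, -5)) = (-112 - 65)*((6 - 1*5)*(2 + (6 - 1*5))) = -177*(6 - 5)*(2 + (6 - 5)) = -177*(2 + 1) = -177*3 = -531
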